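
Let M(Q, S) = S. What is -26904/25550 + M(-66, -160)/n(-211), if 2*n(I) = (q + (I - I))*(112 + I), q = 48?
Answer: -3739744/3794175 ≈ -0.98565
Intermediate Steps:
n(I) = 2688 + 24*I (n(I) = ((48 + (I - I))*(112 + I))/2 = ((48 + 0)*(112 + I))/2 = (48*(112 + I))/2 = (5376 + 48*I)/2 = 2688 + 24*I)
-26904/25550 + M(-66, -160)/n(-211) = -26904/25550 - 160/(2688 + 24*(-211)) = -26904*1/25550 - 160/(2688 - 5064) = -13452/12775 - 160/(-2376) = -13452/12775 - 160*(-1/2376) = -13452/12775 + 20/297 = -3739744/3794175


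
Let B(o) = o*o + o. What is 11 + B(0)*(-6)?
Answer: 11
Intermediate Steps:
B(o) = o + o² (B(o) = o² + o = o + o²)
11 + B(0)*(-6) = 11 + (0*(1 + 0))*(-6) = 11 + (0*1)*(-6) = 11 + 0*(-6) = 11 + 0 = 11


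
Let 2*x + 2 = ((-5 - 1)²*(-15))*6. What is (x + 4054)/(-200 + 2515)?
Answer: 2433/2315 ≈ 1.0510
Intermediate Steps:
x = -1621 (x = -1 + (((-5 - 1)²*(-15))*6)/2 = -1 + (((-6)²*(-15))*6)/2 = -1 + ((36*(-15))*6)/2 = -1 + (-540*6)/2 = -1 + (½)*(-3240) = -1 - 1620 = -1621)
(x + 4054)/(-200 + 2515) = (-1621 + 4054)/(-200 + 2515) = 2433/2315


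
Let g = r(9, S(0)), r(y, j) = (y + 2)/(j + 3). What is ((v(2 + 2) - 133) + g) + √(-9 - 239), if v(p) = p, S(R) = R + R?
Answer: -376/3 + 2*I*√62 ≈ -125.33 + 15.748*I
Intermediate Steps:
S(R) = 2*R
r(y, j) = (2 + y)/(3 + j)
g = 11/3 (g = (2 + 9)/(3 + 2*0) = 11/(3 + 0) = 11/3 ≈ 3.6667)
((v(2 + 2) - 133) + g) + √(-9 - 239) = (((2 + 2) - 133) + 11/3) + √(-9 - 239) = ((4 - 133) + 11/3) + √(-248) = (-129 + 11/3) + 2*I*√62 = -376/3 + 2*I*√62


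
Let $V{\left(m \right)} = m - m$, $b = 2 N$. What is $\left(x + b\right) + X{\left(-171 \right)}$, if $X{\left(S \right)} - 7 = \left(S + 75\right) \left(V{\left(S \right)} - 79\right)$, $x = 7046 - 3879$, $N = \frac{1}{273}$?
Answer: $\frac{2936936}{273} \approx 10758.0$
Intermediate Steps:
$N = \frac{1}{273} \approx 0.003663$
$x = 3167$
$b = \frac{2}{273}$ ($b = 2 \cdot \frac{1}{273} = \frac{2}{273} \approx 0.007326$)
$V{\left(m \right)} = 0$
$X{\left(S \right)} = -5918 - 79 S$ ($X{\left(S \right)} = 7 + \left(S + 75\right) \left(0 - 79\right) = 7 + \left(75 + S\right) \left(-79\right) = 7 - \left(5925 + 79 S\right) = -5918 - 79 S$)
$\left(x + b\right) + X{\left(-171 \right)} = \left(3167 + \frac{2}{273}\right) - -7591 = \frac{864593}{273} + \left(-5918 + 13509\right) = \frac{864593}{273} + 7591 = \frac{2936936}{273}$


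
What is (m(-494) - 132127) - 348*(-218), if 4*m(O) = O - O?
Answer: -56263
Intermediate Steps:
m(O) = 0 (m(O) = (O - O)/4 = (1/4)*0 = 0)
(m(-494) - 132127) - 348*(-218) = (0 - 132127) - 348*(-218) = -132127 + 75864 = -56263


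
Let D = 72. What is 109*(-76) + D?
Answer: -8212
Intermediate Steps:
109*(-76) + D = 109*(-76) + 72 = -8284 + 72 = -8212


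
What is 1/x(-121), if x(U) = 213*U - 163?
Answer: -1/25936 ≈ -3.8556e-5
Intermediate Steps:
x(U) = -163 + 213*U
1/x(-121) = 1/(-163 + 213*(-121)) = 1/(-163 - 25773) = 1/(-25936) = -1/25936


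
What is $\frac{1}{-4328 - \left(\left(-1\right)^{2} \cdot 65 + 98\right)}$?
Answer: $- \frac{1}{4491} \approx -0.00022267$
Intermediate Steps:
$\frac{1}{-4328 - \left(\left(-1\right)^{2} \cdot 65 + 98\right)} = \frac{1}{-4328 - \left(1 \cdot 65 + 98\right)} = \frac{1}{-4328 - \left(65 + 98\right)} = \frac{1}{-4328 - 163} = \frac{1}{-4491} = - \frac{1}{4491}$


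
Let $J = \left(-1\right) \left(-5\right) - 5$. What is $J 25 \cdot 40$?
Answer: $0$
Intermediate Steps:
$J = 0$ ($J = 5 - 5 = 0$)
$J 25 \cdot 40 = 0 \cdot 25 \cdot 40 = 0 \cdot 40 = 0$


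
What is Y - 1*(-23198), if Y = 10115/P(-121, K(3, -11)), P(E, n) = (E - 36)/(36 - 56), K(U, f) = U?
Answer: 3844386/157 ≈ 24487.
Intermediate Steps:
P(E, n) = 9/5 - E/20 (P(E, n) = (-36 + E)/(-20) = (-36 + E)*(-1/20) = 9/5 - E/20)
Y = 202300/157 (Y = 10115/(9/5 - 1/20*(-121)) = 10115/(9/5 + 121/20) = 10115/(157/20) = 10115*(20/157) = 202300/157 ≈ 1288.5)
Y - 1*(-23198) = 202300/157 - 1*(-23198) = 202300/157 + 23198 = 3844386/157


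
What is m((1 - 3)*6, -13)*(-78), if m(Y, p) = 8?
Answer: -624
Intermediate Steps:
m((1 - 3)*6, -13)*(-78) = 8*(-78) = -624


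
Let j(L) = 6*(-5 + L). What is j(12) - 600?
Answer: -558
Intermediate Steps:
j(L) = -30 + 6*L
j(12) - 600 = (-30 + 6*12) - 600 = (-30 + 72) - 600 = 42 - 600 = -558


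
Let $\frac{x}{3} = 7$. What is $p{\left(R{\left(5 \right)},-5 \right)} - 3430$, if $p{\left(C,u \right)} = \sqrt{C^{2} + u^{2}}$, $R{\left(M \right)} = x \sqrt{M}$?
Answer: $-3430 + \sqrt{2230} \approx -3382.8$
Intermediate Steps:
$x = 21$ ($x = 3 \cdot 7 = 21$)
$R{\left(M \right)} = 21 \sqrt{M}$
$p{\left(R{\left(5 \right)},-5 \right)} - 3430 = \sqrt{\left(21 \sqrt{5}\right)^{2} + \left(-5\right)^{2}} - 3430 = \sqrt{2205 + 25} - 3430 = \sqrt{2230} - 3430 = -3430 + \sqrt{2230}$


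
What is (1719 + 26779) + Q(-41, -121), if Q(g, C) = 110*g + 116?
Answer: 24104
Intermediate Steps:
Q(g, C) = 116 + 110*g
(1719 + 26779) + Q(-41, -121) = (1719 + 26779) + (116 + 110*(-41)) = 28498 + (116 - 4510) = 28498 - 4394 = 24104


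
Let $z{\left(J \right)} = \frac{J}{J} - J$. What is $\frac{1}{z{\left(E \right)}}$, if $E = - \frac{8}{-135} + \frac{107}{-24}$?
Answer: $\frac{1080}{5831} \approx 0.18522$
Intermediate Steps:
$E = - \frac{4751}{1080}$ ($E = \left(-8\right) \left(- \frac{1}{135}\right) + 107 \left(- \frac{1}{24}\right) = \frac{8}{135} - \frac{107}{24} = - \frac{4751}{1080} \approx -4.3991$)
$z{\left(J \right)} = 1 - J$
$\frac{1}{z{\left(E \right)}} = \frac{1}{1 - - \frac{4751}{1080}} = \frac{1}{1 + \frac{4751}{1080}} = \frac{1}{\frac{5831}{1080}} = \frac{1080}{5831}$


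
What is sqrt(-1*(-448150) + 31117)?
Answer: sqrt(479267) ≈ 692.29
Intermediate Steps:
sqrt(-1*(-448150) + 31117) = sqrt(448150 + 31117) = sqrt(479267)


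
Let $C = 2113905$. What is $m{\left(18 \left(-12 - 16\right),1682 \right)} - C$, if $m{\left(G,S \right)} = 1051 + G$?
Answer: $-2113358$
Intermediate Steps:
$m{\left(18 \left(-12 - 16\right),1682 \right)} - C = \left(1051 + 18 \left(-12 - 16\right)\right) - 2113905 = \left(1051 + 18 \left(-28\right)\right) - 2113905 = \left(1051 - 504\right) - 2113905 = 547 - 2113905 = -2113358$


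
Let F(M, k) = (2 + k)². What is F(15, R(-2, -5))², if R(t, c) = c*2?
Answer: 4096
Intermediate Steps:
R(t, c) = 2*c
F(15, R(-2, -5))² = ((2 + 2*(-5))²)² = ((2 - 10)²)² = ((-8)²)² = 64² = 4096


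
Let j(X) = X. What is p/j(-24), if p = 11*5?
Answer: -55/24 ≈ -2.2917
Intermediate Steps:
p = 55
p/j(-24) = 55/(-24) = 55*(-1/24) = -55/24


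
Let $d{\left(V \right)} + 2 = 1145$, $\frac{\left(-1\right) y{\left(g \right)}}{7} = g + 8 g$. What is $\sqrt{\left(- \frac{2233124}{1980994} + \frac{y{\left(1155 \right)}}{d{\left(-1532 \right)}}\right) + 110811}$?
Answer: $\frac{\sqrt{1752437946329445978910}}{125793119} \approx 332.79$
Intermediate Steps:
$y{\left(g \right)} = - 63 g$ ($y{\left(g \right)} = - 7 \left(g + 8 g\right) = - 7 \cdot 9 g = - 63 g$)
$d{\left(V \right)} = 1143$ ($d{\left(V \right)} = -2 + 1145 = 1143$)
$\sqrt{\left(- \frac{2233124}{1980994} + \frac{y{\left(1155 \right)}}{d{\left(-1532 \right)}}\right) + 110811} = \sqrt{\left(- \frac{2233124}{1980994} + \frac{\left(-63\right) 1155}{1143}\right) + 110811} = \sqrt{\left(\left(-2233124\right) \frac{1}{1980994} - \frac{8085}{127}\right) + 110811} = \sqrt{\left(- \frac{1116562}{990497} - \frac{8085}{127}\right) + 110811} = \sqrt{- \frac{8149971619}{125793119} + 110811} = \sqrt{\frac{13931111337890}{125793119}} = \frac{\sqrt{1752437946329445978910}}{125793119}$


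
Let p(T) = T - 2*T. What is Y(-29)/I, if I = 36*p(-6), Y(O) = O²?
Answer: 841/216 ≈ 3.8935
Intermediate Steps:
p(T) = -T
I = 216 (I = 36*(-1*(-6)) = 36*6 = 216)
Y(-29)/I = (-29)²/216 = 841*(1/216) = 841/216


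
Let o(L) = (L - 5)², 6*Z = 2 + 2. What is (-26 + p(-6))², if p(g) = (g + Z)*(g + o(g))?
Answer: 3678724/9 ≈ 4.0875e+5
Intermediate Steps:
Z = ⅔ (Z = (2 + 2)/6 = (⅙)*4 = ⅔ ≈ 0.66667)
o(L) = (-5 + L)²
p(g) = (⅔ + g)*(g + (-5 + g)²) (p(g) = (g + ⅔)*(g + (-5 + g)²) = (⅔ + g)*(g + (-5 + g)²))
(-26 + p(-6))² = (-26 + (50/3 + (-6)³ + 19*(-6) - 25/3*(-6)²))² = (-26 + (50/3 - 216 - 114 - 25/3*36))² = (-26 + (50/3 - 216 - 114 - 300))² = (-26 - 1840/3)² = (-1918/3)² = 3678724/9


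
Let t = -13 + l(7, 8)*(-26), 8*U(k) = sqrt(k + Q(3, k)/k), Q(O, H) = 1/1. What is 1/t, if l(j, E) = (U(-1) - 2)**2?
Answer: -16*I/(208*sqrt(2) + 1859*I) ≈ -0.0083966 - 0.0013286*I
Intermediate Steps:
Q(O, H) = 1 (Q(O, H) = 1*1 = 1)
U(k) = sqrt(k + 1/k)/8
l(j, E) = (-2 + I*sqrt(2)/8)**2 (l(j, E) = (sqrt(-1 + 1/(-1))/8 - 2)**2 = (sqrt(-1 - 1)/8 - 2)**2 = (sqrt(-2)/8 - 2)**2 = ((I*sqrt(2))/8 - 2)**2 = (I*sqrt(2)/8 - 2)**2 = (-2 + I*sqrt(2)/8)**2)
t = -13 - 13*(16 - I*sqrt(2))**2/32 (t = -13 + ((16 - I*sqrt(2))**2/64)*(-26) = -13 - 13*(16 - I*sqrt(2))**2/32 ≈ -116.19 + 18.385*I)
1/t = 1/(-1859/16 + 13*I*sqrt(2))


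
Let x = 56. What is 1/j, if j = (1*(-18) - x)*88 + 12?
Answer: -1/6500 ≈ -0.00015385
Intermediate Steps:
j = -6500 (j = (1*(-18) - 1*56)*88 + 12 = (-18 - 56)*88 + 12 = -74*88 + 12 = -6512 + 12 = -6500)
1/j = 1/(-6500) = -1/6500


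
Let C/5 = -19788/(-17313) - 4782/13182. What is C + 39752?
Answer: 504060575649/12678887 ≈ 39756.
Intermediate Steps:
C = 49459625/12678887 (C = 5*(-19788/(-17313) - 4782/13182) = 5*(-19788*(-1/17313) - 4782*1/13182) = 5*(6596/5771 - 797/2197) = 5*(9891925/12678887) = 49459625/12678887 ≈ 3.9009)
C + 39752 = 49459625/12678887 + 39752 = 504060575649/12678887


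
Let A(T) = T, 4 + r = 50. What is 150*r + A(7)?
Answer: 6907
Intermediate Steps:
r = 46 (r = -4 + 50 = 46)
150*r + A(7) = 150*46 + 7 = 6900 + 7 = 6907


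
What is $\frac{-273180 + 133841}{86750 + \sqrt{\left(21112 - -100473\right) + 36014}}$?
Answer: $- \frac{12087658250}{7525404901} + \frac{418017 \sqrt{17511}}{7525404901} \approx -1.5989$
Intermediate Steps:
$\frac{-273180 + 133841}{86750 + \sqrt{\left(21112 - -100473\right) + 36014}} = - \frac{139339}{86750 + \sqrt{\left(21112 + 100473\right) + 36014}} = - \frac{139339}{86750 + \sqrt{121585 + 36014}} = - \frac{139339}{86750 + \sqrt{157599}} = - \frac{139339}{86750 + 3 \sqrt{17511}}$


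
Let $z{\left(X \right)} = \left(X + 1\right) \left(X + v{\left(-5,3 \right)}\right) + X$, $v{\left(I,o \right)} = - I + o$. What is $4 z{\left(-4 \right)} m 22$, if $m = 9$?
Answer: $-12672$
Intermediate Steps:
$v{\left(I,o \right)} = o - I$
$z{\left(X \right)} = X + \left(1 + X\right) \left(8 + X\right)$ ($z{\left(X \right)} = \left(X + 1\right) \left(X + \left(3 - -5\right)\right) + X = \left(1 + X\right) \left(X + \left(3 + 5\right)\right) + X = \left(1 + X\right) \left(X + 8\right) + X = \left(1 + X\right) \left(8 + X\right) + X = X + \left(1 + X\right) \left(8 + X\right)$)
$4 z{\left(-4 \right)} m 22 = 4 \left(8 + \left(-4\right)^{2} + 10 \left(-4\right)\right) 9 \cdot 22 = 4 \left(8 + 16 - 40\right) 9 \cdot 22 = 4 \left(-16\right) 9 \cdot 22 = \left(-64\right) 9 \cdot 22 = \left(-576\right) 22 = -12672$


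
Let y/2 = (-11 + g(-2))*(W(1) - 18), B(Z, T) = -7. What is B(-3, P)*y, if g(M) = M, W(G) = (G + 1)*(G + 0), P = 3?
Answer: -2912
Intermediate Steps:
W(G) = G*(1 + G) (W(G) = (1 + G)*G = G*(1 + G))
y = 416 (y = 2*((-11 - 2)*(1*(1 + 1) - 18)) = 2*(-13*(1*2 - 18)) = 2*(-13*(2 - 18)) = 2*(-13*(-16)) = 2*208 = 416)
B(-3, P)*y = -7*416 = -2912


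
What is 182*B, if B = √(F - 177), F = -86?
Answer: 182*I*√263 ≈ 2951.5*I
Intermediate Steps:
B = I*√263 (B = √(-86 - 177) = √(-263) = I*√263 ≈ 16.217*I)
182*B = 182*(I*√263) = 182*I*√263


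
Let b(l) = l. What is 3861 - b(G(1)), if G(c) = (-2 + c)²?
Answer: 3860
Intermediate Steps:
3861 - b(G(1)) = 3861 - (-2 + 1)² = 3861 - 1*(-1)² = 3861 - 1*1 = 3861 - 1 = 3860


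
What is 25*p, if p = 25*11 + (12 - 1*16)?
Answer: 6775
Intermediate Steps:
p = 271 (p = 275 + (12 - 16) = 275 - 4 = 271)
25*p = 25*271 = 6775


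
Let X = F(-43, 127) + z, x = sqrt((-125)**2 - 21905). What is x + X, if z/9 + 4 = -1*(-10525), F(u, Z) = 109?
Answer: 94798 + 2*I*sqrt(1570) ≈ 94798.0 + 79.246*I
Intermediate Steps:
x = 2*I*sqrt(1570) (x = sqrt(15625 - 21905) = sqrt(-6280) = 2*I*sqrt(1570) ≈ 79.246*I)
z = 94689 (z = -36 + 9*(-1*(-10525)) = -36 + 9*10525 = -36 + 94725 = 94689)
X = 94798 (X = 109 + 94689 = 94798)
x + X = 2*I*sqrt(1570) + 94798 = 94798 + 2*I*sqrt(1570)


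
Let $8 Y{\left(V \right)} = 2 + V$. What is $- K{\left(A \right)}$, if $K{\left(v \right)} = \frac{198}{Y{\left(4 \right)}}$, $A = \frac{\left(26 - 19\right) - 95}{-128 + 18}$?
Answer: $-264$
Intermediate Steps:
$Y{\left(V \right)} = \frac{1}{4} + \frac{V}{8}$ ($Y{\left(V \right)} = \frac{2 + V}{8} = \frac{1}{4} + \frac{V}{8}$)
$A = \frac{4}{5}$ ($A = \frac{7 - 95}{-110} = \left(-88\right) \left(- \frac{1}{110}\right) = \frac{4}{5} \approx 0.8$)
$K{\left(v \right)} = 264$ ($K{\left(v \right)} = \frac{198}{\frac{1}{4} + \frac{1}{8} \cdot 4} = \frac{198}{\frac{1}{4} + \frac{1}{2}} = \frac{198}{\frac{3}{4}} = 198 \cdot \frac{4}{3} = 264$)
$- K{\left(A \right)} = \left(-1\right) 264 = -264$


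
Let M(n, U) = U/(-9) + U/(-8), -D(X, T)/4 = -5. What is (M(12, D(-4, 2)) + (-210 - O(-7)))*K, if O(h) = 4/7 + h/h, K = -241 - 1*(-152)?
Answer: 2425517/126 ≈ 19250.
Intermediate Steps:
D(X, T) = 20 (D(X, T) = -4*(-5) = 20)
K = -89 (K = -241 + 152 = -89)
M(n, U) = -17*U/72 (M(n, U) = U*(-⅑) + U*(-⅛) = -U/9 - U/8 = -17*U/72)
O(h) = 11/7 (O(h) = 4*(⅐) + 1 = 4/7 + 1 = 11/7)
(M(12, D(-4, 2)) + (-210 - O(-7)))*K = (-17/72*20 + (-210 - 1*11/7))*(-89) = (-85/18 + (-210 - 11/7))*(-89) = (-85/18 - 1481/7)*(-89) = -27253/126*(-89) = 2425517/126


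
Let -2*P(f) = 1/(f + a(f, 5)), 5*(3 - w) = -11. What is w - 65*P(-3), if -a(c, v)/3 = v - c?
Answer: 1079/270 ≈ 3.9963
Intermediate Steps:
w = 26/5 (w = 3 - 1/5*(-11) = 3 + 11/5 = 26/5 ≈ 5.2000)
a(c, v) = -3*v + 3*c (a(c, v) = -3*(v - c) = -3*v + 3*c)
P(f) = -1/(2*(-15 + 4*f)) (P(f) = -1/(2*(f + (-3*5 + 3*f))) = -1/(2*(f + (-15 + 3*f))) = -1/(2*(-15 + 4*f)))
w - 65*P(-3) = 26/5 - (-65)/(-30 + 8*(-3)) = 26/5 - (-65)/(-30 - 24) = 26/5 - (-65)/(-54) = 26/5 - (-65)*(-1)/54 = 26/5 - 65*1/54 = 26/5 - 65/54 = 1079/270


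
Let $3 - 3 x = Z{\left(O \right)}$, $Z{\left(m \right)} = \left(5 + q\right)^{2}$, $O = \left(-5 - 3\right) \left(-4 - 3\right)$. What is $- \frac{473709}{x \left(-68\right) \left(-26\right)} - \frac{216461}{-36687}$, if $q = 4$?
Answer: $\frac{3904177333}{240918288} \approx 16.205$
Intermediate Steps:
$O = 56$ ($O = \left(-8\right) \left(-7\right) = 56$)
$Z{\left(m \right)} = 81$ ($Z{\left(m \right)} = \left(5 + 4\right)^{2} = 9^{2} = 81$)
$x = -26$ ($x = 1 - 27 = -26$)
$- \frac{473709}{x \left(-68\right) \left(-26\right)} - \frac{216461}{-36687} = - \frac{473709}{\left(-26\right) \left(-68\right) \left(-26\right)} - \frac{216461}{-36687} = - \frac{473709}{1768 \left(-26\right)} - - \frac{30923}{5241} = - \frac{473709}{-45968} + \frac{30923}{5241} = \left(-473709\right) \left(- \frac{1}{45968}\right) + \frac{30923}{5241} = \frac{473709}{45968} + \frac{30923}{5241} = \frac{3904177333}{240918288}$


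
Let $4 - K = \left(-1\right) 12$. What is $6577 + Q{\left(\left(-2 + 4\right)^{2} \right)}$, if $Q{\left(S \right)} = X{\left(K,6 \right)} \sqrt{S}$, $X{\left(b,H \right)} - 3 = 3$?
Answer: $6589$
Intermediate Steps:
$K = 16$ ($K = 4 - \left(-1\right) 12 = 4 - -12 = 4 + 12 = 16$)
$X{\left(b,H \right)} = 6$ ($X{\left(b,H \right)} = 3 + 3 = 6$)
$Q{\left(S \right)} = 6 \sqrt{S}$
$6577 + Q{\left(\left(-2 + 4\right)^{2} \right)} = 6577 + 6 \sqrt{\left(-2 + 4\right)^{2}} = 6577 + 6 \sqrt{2^{2}} = 6577 + 6 \sqrt{4} = 6577 + 6 \cdot 2 = 6577 + 12 = 6589$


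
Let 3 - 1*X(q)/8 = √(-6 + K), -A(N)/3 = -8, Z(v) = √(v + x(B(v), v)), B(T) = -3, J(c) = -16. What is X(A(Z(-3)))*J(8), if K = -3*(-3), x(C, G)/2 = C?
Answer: -384 + 128*√3 ≈ -162.30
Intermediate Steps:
x(C, G) = 2*C
K = 9
Z(v) = √(-6 + v) (Z(v) = √(v + 2*(-3)) = √(v - 6) = √(-6 + v))
A(N) = 24 (A(N) = -3*(-8) = 24)
X(q) = 24 - 8*√3 (X(q) = 24 - 8*√(-6 + 9) = 24 - 8*√3)
X(A(Z(-3)))*J(8) = (24 - 8*√3)*(-16) = -384 + 128*√3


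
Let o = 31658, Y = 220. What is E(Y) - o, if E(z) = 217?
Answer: -31441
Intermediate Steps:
E(Y) - o = 217 - 1*31658 = 217 - 31658 = -31441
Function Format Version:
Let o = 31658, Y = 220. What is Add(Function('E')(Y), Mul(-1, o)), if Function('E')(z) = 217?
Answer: -31441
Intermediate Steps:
Add(Function('E')(Y), Mul(-1, o)) = Add(217, Mul(-1, 31658)) = Add(217, -31658) = -31441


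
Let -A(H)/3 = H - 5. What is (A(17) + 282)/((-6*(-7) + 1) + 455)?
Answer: 41/83 ≈ 0.49398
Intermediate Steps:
A(H) = 15 - 3*H (A(H) = -3*(H - 5) = -3*(-5 + H) = 15 - 3*H)
(A(17) + 282)/((-6*(-7) + 1) + 455) = ((15 - 3*17) + 282)/((-6*(-7) + 1) + 455) = ((15 - 51) + 282)/((42 + 1) + 455) = (-36 + 282)/(43 + 455) = 246/498 = 246*(1/498) = 41/83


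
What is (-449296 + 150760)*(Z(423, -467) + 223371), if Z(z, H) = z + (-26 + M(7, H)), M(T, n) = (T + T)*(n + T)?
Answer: -64880231808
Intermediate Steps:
M(T, n) = 2*T*(T + n) (M(T, n) = (2*T)*(T + n) = 2*T*(T + n))
Z(z, H) = 72 + z + 14*H (Z(z, H) = z + (-26 + 2*7*(7 + H)) = z + (-26 + (98 + 14*H)) = z + (72 + 14*H) = 72 + z + 14*H)
(-449296 + 150760)*(Z(423, -467) + 223371) = (-449296 + 150760)*((72 + 423 + 14*(-467)) + 223371) = -298536*((72 + 423 - 6538) + 223371) = -298536*(-6043 + 223371) = -298536*217328 = -64880231808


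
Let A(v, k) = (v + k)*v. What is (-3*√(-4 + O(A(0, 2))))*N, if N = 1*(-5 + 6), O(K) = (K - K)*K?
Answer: -6*I ≈ -6.0*I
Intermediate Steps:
A(v, k) = v*(k + v) (A(v, k) = (k + v)*v = v*(k + v))
O(K) = 0 (O(K) = 0*K = 0)
N = 1 (N = 1*1 = 1)
(-3*√(-4 + O(A(0, 2))))*N = -3*√(-4 + 0)*1 = -6*I*1 = -6*I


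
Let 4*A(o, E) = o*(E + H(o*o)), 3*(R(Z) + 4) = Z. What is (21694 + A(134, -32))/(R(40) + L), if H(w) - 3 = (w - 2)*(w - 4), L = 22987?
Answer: 64784476143/137978 ≈ 4.6953e+5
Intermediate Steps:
H(w) = 3 + (-4 + w)*(-2 + w) (H(w) = 3 + (w - 2)*(w - 4) = 3 + (-2 + w)*(-4 + w) = 3 + (-4 + w)*(-2 + w))
R(Z) = -4 + Z/3
A(o, E) = o*(11 + E + o**4 - 6*o**2)/4 (A(o, E) = (o*(E + (11 + (o*o)**2 - 6*o*o)))/4 = (o*(E + (11 + (o**2)**2 - 6*o**2)))/4 = (o*(E + (11 + o**4 - 6*o**2)))/4 = (o*(11 + E + o**4 - 6*o**2))/4 = o*(11 + E + o**4 - 6*o**2)/4)
(21694 + A(134, -32))/(R(40) + L) = (21694 + (1/4)*134*(11 - 32 + 134**4 - 6*134**2))/((-4 + (1/3)*40) + 22987) = (21694 + (1/4)*134*(11 - 32 + 322417936 - 6*17956))/((-4 + 40/3) + 22987) = (21694 + (1/4)*134*(11 - 32 + 322417936 - 107736))/(28/3 + 22987) = (21694 + (1/4)*134*322310179)/(68989/3) = (21694 + 21594781993/2)*(3/68989) = (21594825381/2)*(3/68989) = 64784476143/137978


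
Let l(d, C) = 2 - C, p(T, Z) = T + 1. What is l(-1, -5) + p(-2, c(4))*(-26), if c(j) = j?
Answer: 33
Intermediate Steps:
p(T, Z) = 1 + T
l(-1, -5) + p(-2, c(4))*(-26) = (2 - 1*(-5)) + (1 - 2)*(-26) = (2 + 5) - 1*(-26) = 7 + 26 = 33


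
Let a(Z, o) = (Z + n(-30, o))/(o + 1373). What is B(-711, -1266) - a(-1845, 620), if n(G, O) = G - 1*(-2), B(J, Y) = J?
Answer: -1415150/1993 ≈ -710.06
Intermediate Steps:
n(G, O) = 2 + G (n(G, O) = G + 2 = 2 + G)
a(Z, o) = (-28 + Z)/(1373 + o) (a(Z, o) = (Z + (2 - 30))/(o + 1373) = (Z - 28)/(1373 + o) = (-28 + Z)/(1373 + o))
B(-711, -1266) - a(-1845, 620) = -711 - (-28 - 1845)/(1373 + 620) = -711 - (-1873)/1993 = -711 - 1*(-1873/1993) = -711 + 1873/1993 = -1415150/1993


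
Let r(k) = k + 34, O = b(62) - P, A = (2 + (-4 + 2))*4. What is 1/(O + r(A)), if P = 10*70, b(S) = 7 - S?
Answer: -1/721 ≈ -0.0013870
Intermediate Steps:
A = 0 (A = (2 - 2)*4 = 0*4 = 0)
P = 700
O = -755 (O = (7 - 1*62) - 1*700 = (7 - 62) - 700 = -55 - 700 = -755)
r(k) = 34 + k
1/(O + r(A)) = 1/(-755 + (34 + 0)) = 1/(-755 + 34) = 1/(-721) = -1/721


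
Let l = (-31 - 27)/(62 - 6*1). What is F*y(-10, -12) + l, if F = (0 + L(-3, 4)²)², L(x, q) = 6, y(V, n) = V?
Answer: -362909/28 ≈ -12961.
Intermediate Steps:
l = -29/28 (l = -58/(62 - 6) = -58/56 = -58*1/56 = -29/28 ≈ -1.0357)
F = 1296 (F = (0 + 6²)² = (0 + 36)² = 36² = 1296)
F*y(-10, -12) + l = 1296*(-10) - 29/28 = -12960 - 29/28 = -362909/28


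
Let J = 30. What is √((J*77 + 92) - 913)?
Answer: √1489 ≈ 38.588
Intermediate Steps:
√((J*77 + 92) - 913) = √((30*77 + 92) - 913) = √((2310 + 92) - 913) = √(2402 - 913) = √1489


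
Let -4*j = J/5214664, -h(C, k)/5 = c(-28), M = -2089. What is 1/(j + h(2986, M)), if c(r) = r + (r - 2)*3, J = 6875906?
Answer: 10429328/6149865567 ≈ 0.0016959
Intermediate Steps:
c(r) = -6 + 4*r (c(r) = r + (-2 + r)*3 = r + (-6 + 3*r) = -6 + 4*r)
h(C, k) = 590 (h(C, k) = -5*(-6 + 4*(-28)) = -5*(-6 - 112) = -5*(-118) = 590)
j = -3437953/10429328 (j = -3437953/(2*5214664) = -¼*3437953/2607332 = -3437953/10429328 ≈ -0.32964)
1/(j + h(2986, M)) = 1/(-3437953/10429328 + 590) = 1/(6149865567/10429328) = 10429328/6149865567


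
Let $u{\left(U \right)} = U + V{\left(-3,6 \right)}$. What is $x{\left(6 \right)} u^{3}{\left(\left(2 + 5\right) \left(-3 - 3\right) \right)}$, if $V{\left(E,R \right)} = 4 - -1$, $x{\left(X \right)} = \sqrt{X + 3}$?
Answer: $-151959$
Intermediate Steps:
$x{\left(X \right)} = \sqrt{3 + X}$
$V{\left(E,R \right)} = 5$ ($V{\left(E,R \right)} = 4 + 1 = 5$)
$u{\left(U \right)} = 5 + U$ ($u{\left(U \right)} = U + 5 = 5 + U$)
$x{\left(6 \right)} u^{3}{\left(\left(2 + 5\right) \left(-3 - 3\right) \right)} = \sqrt{3 + 6} \left(5 + \left(2 + 5\right) \left(-3 - 3\right)\right)^{3} = \sqrt{9} \left(5 + 7 \left(-6\right)\right)^{3} = 3 \left(5 - 42\right)^{3} = 3 \left(-37\right)^{3} = 3 \left(-50653\right) = -151959$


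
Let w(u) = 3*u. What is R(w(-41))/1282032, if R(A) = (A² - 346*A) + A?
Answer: 1599/35612 ≈ 0.044901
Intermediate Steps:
R(A) = A² - 345*A
R(w(-41))/1282032 = ((3*(-41))*(-345 + 3*(-41)))/1282032 = -123*(-345 - 123)*(1/1282032) = -123*(-468)*(1/1282032) = 57564*(1/1282032) = 1599/35612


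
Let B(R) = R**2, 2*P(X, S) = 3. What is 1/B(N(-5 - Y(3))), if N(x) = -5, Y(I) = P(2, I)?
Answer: 1/25 ≈ 0.040000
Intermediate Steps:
P(X, S) = 3/2 (P(X, S) = (1/2)*3 = 3/2)
Y(I) = 3/2
1/B(N(-5 - Y(3))) = 1/((-5)**2) = 1/25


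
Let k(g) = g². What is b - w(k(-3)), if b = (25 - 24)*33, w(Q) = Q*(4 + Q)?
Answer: -84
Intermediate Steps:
b = 33 (b = 1*33 = 33)
b - w(k(-3)) = 33 - (-3)²*(4 + (-3)²) = 33 - 9*(4 + 9) = 33 - 9*13 = 33 - 1*117 = 33 - 117 = -84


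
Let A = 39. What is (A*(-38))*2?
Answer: -2964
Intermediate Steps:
(A*(-38))*2 = (39*(-38))*2 = -1482*2 = -2964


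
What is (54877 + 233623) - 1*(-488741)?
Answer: 777241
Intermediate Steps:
(54877 + 233623) - 1*(-488741) = 288500 + 488741 = 777241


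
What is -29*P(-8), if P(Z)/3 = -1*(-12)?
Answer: -1044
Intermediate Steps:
P(Z) = 36 (P(Z) = 3*(-1*(-12)) = 3*12 = 36)
-29*P(-8) = -29*36 = -1044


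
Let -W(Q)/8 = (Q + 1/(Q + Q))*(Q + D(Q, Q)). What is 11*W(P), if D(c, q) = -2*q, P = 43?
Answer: 162756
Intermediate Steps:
W(Q) = 8*Q*(Q + 1/(2*Q)) (W(Q) = -8*(Q + 1/(Q + Q))*(Q - 2*Q) = -8*(Q + 1/(2*Q))*(-Q) = -(-8)*Q*(Q + 1/(2*Q)) = 8*Q*(Q + 1/(2*Q)))
11*W(P) = 11*(4 + 8*43²) = 11*(4 + 8*1849) = 11*(4 + 14792) = 11*14796 = 162756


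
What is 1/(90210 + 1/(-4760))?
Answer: 4760/429399599 ≈ 1.1085e-5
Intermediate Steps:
1/(90210 + 1/(-4760)) = 1/(90210 - 1/4760) = 1/(429399599/4760) = 4760/429399599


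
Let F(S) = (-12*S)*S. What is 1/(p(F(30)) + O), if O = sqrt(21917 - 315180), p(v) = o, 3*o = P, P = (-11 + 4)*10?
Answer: -210/2644267 - 9*I*sqrt(293263)/2644267 ≈ -7.9417e-5 - 0.0018432*I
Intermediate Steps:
F(S) = -12*S**2 (F(S) = (-12*S)*S = -12*S**2)
P = -70 (P = -7*10 = -70)
o = -70/3 (o = (1/3)*(-70) = -70/3 ≈ -23.333)
p(v) = -70/3
O = I*sqrt(293263) (O = sqrt(-293263) = I*sqrt(293263) ≈ 541.54*I)
1/(p(F(30)) + O) = 1/(-70/3 + I*sqrt(293263))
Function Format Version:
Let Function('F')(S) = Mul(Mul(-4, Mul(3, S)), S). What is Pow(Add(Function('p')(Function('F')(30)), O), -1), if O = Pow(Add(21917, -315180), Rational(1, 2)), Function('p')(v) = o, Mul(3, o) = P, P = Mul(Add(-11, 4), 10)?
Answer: Add(Rational(-210, 2644267), Mul(Rational(-9, 2644267), I, Pow(293263, Rational(1, 2)))) ≈ Add(-7.9417e-5, Mul(-0.0018432, I))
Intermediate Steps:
Function('F')(S) = Mul(-12, Pow(S, 2)) (Function('F')(S) = Mul(Mul(-12, S), S) = Mul(-12, Pow(S, 2)))
P = -70 (P = Mul(-7, 10) = -70)
o = Rational(-70, 3) (o = Mul(Rational(1, 3), -70) = Rational(-70, 3) ≈ -23.333)
Function('p')(v) = Rational(-70, 3)
O = Mul(I, Pow(293263, Rational(1, 2))) (O = Pow(-293263, Rational(1, 2)) = Mul(I, Pow(293263, Rational(1, 2))) ≈ Mul(541.54, I))
Pow(Add(Function('p')(Function('F')(30)), O), -1) = Pow(Add(Rational(-70, 3), Mul(I, Pow(293263, Rational(1, 2)))), -1)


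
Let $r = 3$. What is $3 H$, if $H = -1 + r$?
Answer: $6$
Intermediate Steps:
$H = 2$ ($H = -1 + 3 = 2$)
$3 H = 3 \cdot 2 = 6$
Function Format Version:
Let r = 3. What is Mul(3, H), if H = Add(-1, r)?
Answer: 6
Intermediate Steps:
H = 2 (H = Add(-1, 3) = 2)
Mul(3, H) = Mul(3, 2) = 6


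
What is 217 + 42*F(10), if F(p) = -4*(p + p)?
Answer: -3143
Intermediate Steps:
F(p) = -8*p
217 + 42*F(10) = 217 + 42*(-8*10) = 217 + 42*(-80) = 217 - 3360 = -3143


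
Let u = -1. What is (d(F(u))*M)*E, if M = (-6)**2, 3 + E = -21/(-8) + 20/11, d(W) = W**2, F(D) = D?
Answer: 1143/22 ≈ 51.955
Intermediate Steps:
E = 127/88 (E = -3 + (-21/(-8) + 20/11) = -3 + (-21*(-1/8) + 20*(1/11)) = -3 + (21/8 + 20/11) = -3 + 391/88 = 127/88 ≈ 1.4432)
M = 36
(d(F(u))*M)*E = ((-1)**2*36)*(127/88) = (1*36)*(127/88) = 36*(127/88) = 1143/22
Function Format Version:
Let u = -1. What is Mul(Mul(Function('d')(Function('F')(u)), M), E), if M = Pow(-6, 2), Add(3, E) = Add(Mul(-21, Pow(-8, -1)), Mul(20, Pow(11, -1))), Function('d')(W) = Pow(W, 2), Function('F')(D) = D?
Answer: Rational(1143, 22) ≈ 51.955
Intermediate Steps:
E = Rational(127, 88) (E = Add(-3, Add(Mul(-21, Pow(-8, -1)), Mul(20, Pow(11, -1)))) = Add(-3, Add(Mul(-21, Rational(-1, 8)), Mul(20, Rational(1, 11)))) = Add(-3, Add(Rational(21, 8), Rational(20, 11))) = Add(-3, Rational(391, 88)) = Rational(127, 88) ≈ 1.4432)
M = 36
Mul(Mul(Function('d')(Function('F')(u)), M), E) = Mul(Mul(Pow(-1, 2), 36), Rational(127, 88)) = Mul(Mul(1, 36), Rational(127, 88)) = Mul(36, Rational(127, 88)) = Rational(1143, 22)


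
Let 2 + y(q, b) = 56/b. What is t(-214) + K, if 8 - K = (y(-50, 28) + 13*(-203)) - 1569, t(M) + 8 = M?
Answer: 3994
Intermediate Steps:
y(q, b) = -2 + 56/b
t(M) = -8 + M
K = 4216 (K = 8 - (((-2 + 56/28) + 13*(-203)) - 1569) = 8 - (((-2 + 56*(1/28)) - 2639) - 1569) = 8 - (((-2 + 2) - 2639) - 1569) = 8 - ((0 - 2639) - 1569) = 8 - (-2639 - 1569) = 8 - 1*(-4208) = 8 + 4208 = 4216)
t(-214) + K = (-8 - 214) + 4216 = -222 + 4216 = 3994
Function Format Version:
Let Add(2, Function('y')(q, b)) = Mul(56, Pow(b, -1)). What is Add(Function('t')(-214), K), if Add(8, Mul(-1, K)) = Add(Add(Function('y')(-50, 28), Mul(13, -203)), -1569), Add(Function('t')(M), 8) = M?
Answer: 3994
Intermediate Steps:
Function('y')(q, b) = Add(-2, Mul(56, Pow(b, -1)))
Function('t')(M) = Add(-8, M)
K = 4216 (K = Add(8, Mul(-1, Add(Add(Add(-2, Mul(56, Pow(28, -1))), Mul(13, -203)), -1569))) = Add(8, Mul(-1, Add(Add(Add(-2, Mul(56, Rational(1, 28))), -2639), -1569))) = Add(8, Mul(-1, Add(Add(Add(-2, 2), -2639), -1569))) = Add(8, Mul(-1, Add(Add(0, -2639), -1569))) = Add(8, Mul(-1, Add(-2639, -1569))) = Add(8, Mul(-1, -4208)) = Add(8, 4208) = 4216)
Add(Function('t')(-214), K) = Add(Add(-8, -214), 4216) = Add(-222, 4216) = 3994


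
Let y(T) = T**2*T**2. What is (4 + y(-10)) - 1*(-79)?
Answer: 10083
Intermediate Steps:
y(T) = T**4
(4 + y(-10)) - 1*(-79) = (4 + (-10)**4) - 1*(-79) = (4 + 10000) + 79 = 10004 + 79 = 10083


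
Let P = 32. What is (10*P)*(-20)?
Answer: -6400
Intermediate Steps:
(10*P)*(-20) = (10*32)*(-20) = 320*(-20) = -6400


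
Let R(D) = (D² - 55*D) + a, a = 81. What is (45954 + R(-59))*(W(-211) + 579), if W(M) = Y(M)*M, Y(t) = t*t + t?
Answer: -493253672391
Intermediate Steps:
Y(t) = t + t² (Y(t) = t² + t = t + t²)
W(M) = M²*(1 + M) (W(M) = (M*(1 + M))*M = M²*(1 + M))
R(D) = 81 + D² - 55*D (R(D) = (D² - 55*D) + 81 = 81 + D² - 55*D)
(45954 + R(-59))*(W(-211) + 579) = (45954 + (81 + (-59)² - 55*(-59)))*((-211)²*(1 - 211) + 579) = (45954 + (81 + 3481 + 3245))*(44521*(-210) + 579) = (45954 + 6807)*(-9349410 + 579) = 52761*(-9348831) = -493253672391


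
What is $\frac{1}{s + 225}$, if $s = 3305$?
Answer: $\frac{1}{3530} \approx 0.00028329$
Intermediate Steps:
$\frac{1}{s + 225} = \frac{1}{3305 + 225} = \frac{1}{3530}$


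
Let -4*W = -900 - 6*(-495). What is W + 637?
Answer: 239/2 ≈ 119.50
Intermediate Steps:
W = -1035/2 (W = -(-900 - 6*(-495))/4 = -(-900 - 1*(-2970))/4 = -(-900 + 2970)/4 = -¼*2070 = -1035/2 ≈ -517.50)
W + 637 = -1035/2 + 637 = 239/2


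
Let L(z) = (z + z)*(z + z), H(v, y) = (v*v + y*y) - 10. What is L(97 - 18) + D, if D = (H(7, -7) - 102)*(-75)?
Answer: 26014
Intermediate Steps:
H(v, y) = -10 + v² + y² (H(v, y) = (v² + y²) - 10 = -10 + v² + y²)
L(z) = 4*z² (L(z) = (2*z)*(2*z) = 4*z²)
D = 1050 (D = ((-10 + 7² + (-7)²) - 102)*(-75) = ((-10 + 49 + 49) - 102)*(-75) = (88 - 102)*(-75) = -14*(-75) = 1050)
L(97 - 18) + D = 4*(97 - 18)² + 1050 = 4*79² + 1050 = 4*6241 + 1050 = 24964 + 1050 = 26014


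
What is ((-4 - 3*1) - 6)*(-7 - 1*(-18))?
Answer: -143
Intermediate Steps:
((-4 - 3*1) - 6)*(-7 - 1*(-18)) = ((-4 - 3) - 6)*(-7 + 18) = (-7 - 6)*11 = -13*11 = -143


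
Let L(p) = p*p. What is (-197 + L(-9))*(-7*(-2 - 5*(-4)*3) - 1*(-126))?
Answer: 32480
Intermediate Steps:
L(p) = p**2
(-197 + L(-9))*(-7*(-2 - 5*(-4)*3) - 1*(-126)) = (-197 + (-9)**2)*(-7*(-2 - 5*(-4)*3) - 1*(-126)) = (-197 + 81)*(-7*(-2 + 20*3) + 126) = -116*(-7*(-2 + 60) + 126) = -116*(-7*58 + 126) = -116*(-406 + 126) = -116*(-280) = 32480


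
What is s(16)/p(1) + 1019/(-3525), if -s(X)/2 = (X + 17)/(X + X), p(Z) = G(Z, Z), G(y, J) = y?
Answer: -132629/56400 ≈ -2.3516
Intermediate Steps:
p(Z) = Z
s(X) = -(17 + X)/X (s(X) = -2*(X + 17)/(X + X) = -2*(17 + X)/(2*X) = -2*(17 + X)*1/(2*X) = -(17 + X)/X)
s(16)/p(1) + 1019/(-3525) = ((-17 - 1*16)/16)/1 + 1019/(-3525) = ((-17 - 16)/16)*1 + 1019*(-1/3525) = ((1/16)*(-33))*1 - 1019/3525 = -33/16*1 - 1019/3525 = -33/16 - 1019/3525 = -132629/56400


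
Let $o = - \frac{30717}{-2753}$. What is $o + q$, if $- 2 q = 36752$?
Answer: $- \frac{50558411}{2753} \approx -18365.0$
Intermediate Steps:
$q = -18376$ ($q = \left(- \frac{1}{2}\right) 36752 = -18376$)
$o = \frac{30717}{2753}$ ($o = \left(-30717\right) \left(- \frac{1}{2753}\right) = \frac{30717}{2753} \approx 11.158$)
$o + q = \frac{30717}{2753} - 18376 = - \frac{50558411}{2753}$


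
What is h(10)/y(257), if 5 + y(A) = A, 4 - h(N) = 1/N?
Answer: 13/840 ≈ 0.015476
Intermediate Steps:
h(N) = 4 - 1/N
y(A) = -5 + A
h(10)/y(257) = (4 - 1/10)/(-5 + 257) = (4 - 1*1/10)/252 = (4 - 1/10)*(1/252) = (39/10)*(1/252) = 13/840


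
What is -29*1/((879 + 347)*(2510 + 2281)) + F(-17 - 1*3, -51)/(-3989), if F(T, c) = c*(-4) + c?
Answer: -898801879/23430452574 ≈ -0.038360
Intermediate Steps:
F(T, c) = -3*c (F(T, c) = -4*c + c = -3*c)
-29*1/((879 + 347)*(2510 + 2281)) + F(-17 - 1*3, -51)/(-3989) = -29*1/((879 + 347)*(2510 + 2281)) - 3*(-51)/(-3989) = -29/(4791*1226) + 153*(-1/3989) = -29/5873766 - 153/3989 = -898801879/23430452574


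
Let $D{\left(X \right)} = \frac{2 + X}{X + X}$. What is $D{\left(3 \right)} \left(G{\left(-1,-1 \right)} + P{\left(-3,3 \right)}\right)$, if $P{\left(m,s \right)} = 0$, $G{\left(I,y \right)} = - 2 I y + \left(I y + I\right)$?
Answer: $- \frac{5}{3} \approx -1.6667$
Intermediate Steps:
$G{\left(I,y \right)} = I - I y$ ($G{\left(I,y \right)} = - 2 I y + \left(I + I y\right) = I - I y$)
$D{\left(X \right)} = \frac{2 + X}{2 X}$
$D{\left(3 \right)} \left(G{\left(-1,-1 \right)} + P{\left(-3,3 \right)}\right) = \frac{2 + 3}{2 \cdot 3} \left(- (1 - -1) + 0\right) = \frac{1}{2} \cdot \frac{1}{3} \cdot 5 \left(- (1 + 1) + 0\right) = \frac{5 \left(\left(-1\right) 2 + 0\right)}{6} = \frac{5 \left(-2 + 0\right)}{6} = \frac{5}{6} \left(-2\right) = - \frac{5}{3}$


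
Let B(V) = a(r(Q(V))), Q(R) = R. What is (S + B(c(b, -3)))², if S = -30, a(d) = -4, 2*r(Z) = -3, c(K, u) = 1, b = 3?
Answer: 1156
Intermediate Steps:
r(Z) = -3/2 (r(Z) = (½)*(-3) = -3/2)
B(V) = -4
(S + B(c(b, -3)))² = (-30 - 4)² = (-34)² = 1156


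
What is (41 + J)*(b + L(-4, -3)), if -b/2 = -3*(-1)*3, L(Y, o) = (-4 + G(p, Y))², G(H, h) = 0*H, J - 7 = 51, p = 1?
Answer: -198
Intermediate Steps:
J = 58 (J = 7 + 51 = 58)
G(H, h) = 0
L(Y, o) = 16 (L(Y, o) = (-4 + 0)² = (-4)² = 16)
b = -18 (b = -2*(-3*(-1))*3 = -6*3 = -2*9 = -18)
(41 + J)*(b + L(-4, -3)) = (41 + 58)*(-18 + 16) = 99*(-2) = -198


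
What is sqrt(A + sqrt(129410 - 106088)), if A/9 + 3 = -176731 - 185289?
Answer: sqrt(-3258207 + 13*sqrt(138)) ≈ 1805.0*I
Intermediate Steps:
A = -3258207 (A = -27 + 9*(-176731 - 185289) = -27 + 9*(-362020) = -27 - 3258180 = -3258207)
sqrt(A + sqrt(129410 - 106088)) = sqrt(-3258207 + sqrt(129410 - 106088)) = sqrt(-3258207 + sqrt(23322)) = sqrt(-3258207 + 13*sqrt(138))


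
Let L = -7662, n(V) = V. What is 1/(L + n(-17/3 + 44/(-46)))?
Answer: -69/529135 ≈ -0.00013040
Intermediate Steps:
1/(L + n(-17/3 + 44/(-46))) = 1/(-7662 + (-17/3 + 44/(-46))) = 1/(-7662 + (-17*1/3 + 44*(-1/46))) = 1/(-7662 + (-17/3 - 22/23)) = 1/(-7662 - 457/69) = 1/(-529135/69) = -69/529135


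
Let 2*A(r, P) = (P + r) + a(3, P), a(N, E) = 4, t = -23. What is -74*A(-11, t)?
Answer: 1110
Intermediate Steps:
A(r, P) = 2 + P/2 + r/2 (A(r, P) = ((P + r) + 4)/2 = (4 + P + r)/2 = 2 + P/2 + r/2)
-74*A(-11, t) = -74*(2 + (½)*(-23) + (½)*(-11)) = -74*(2 - 23/2 - 11/2) = -74*(-15) = 1110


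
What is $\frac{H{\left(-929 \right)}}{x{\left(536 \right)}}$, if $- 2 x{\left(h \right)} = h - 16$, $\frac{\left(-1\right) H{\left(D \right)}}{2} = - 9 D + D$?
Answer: $\frac{3716}{65} \approx 57.169$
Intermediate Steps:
$H{\left(D \right)} = 16 D$ ($H{\left(D \right)} = - 2 \left(- 9 D + D\right) = - 2 \left(- 8 D\right) = 16 D$)
$x{\left(h \right)} = 8 - \frac{h}{2}$ ($x{\left(h \right)} = - \frac{h - 16}{2} = - \frac{-16 + h}{2} = 8 - \frac{h}{2}$)
$\frac{H{\left(-929 \right)}}{x{\left(536 \right)}} = \frac{16 \left(-929\right)}{8 - 268} = - \frac{14864}{8 - 268} = - \frac{14864}{-260} = \left(-14864\right) \left(- \frac{1}{260}\right) = \frac{3716}{65}$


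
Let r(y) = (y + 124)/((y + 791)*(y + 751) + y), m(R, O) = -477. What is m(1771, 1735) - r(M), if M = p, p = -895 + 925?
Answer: -305867341/641231 ≈ -477.00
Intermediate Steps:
p = 30
M = 30
r(y) = (124 + y)/(y + (751 + y)*(791 + y)) (r(y) = (124 + y)/((791 + y)*(751 + y) + y) = (124 + y)/((751 + y)*(791 + y) + y) = (124 + y)/(y + (751 + y)*(791 + y)))
m(1771, 1735) - r(M) = -477 - (124 + 30)/(594041 + 30**2 + 1543*30) = -477 - 154/(594041 + 900 + 46290) = -477 - 154/641231 = -305867341/641231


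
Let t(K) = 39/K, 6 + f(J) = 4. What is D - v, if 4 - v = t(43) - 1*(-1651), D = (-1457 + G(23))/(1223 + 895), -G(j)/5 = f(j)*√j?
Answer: 150018829/91074 + 5*√23/1059 ≈ 1647.2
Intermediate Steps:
f(J) = -2 (f(J) = -6 + 4 = -2)
G(j) = 10*√j (G(j) = -(-10)*√j = 10*√j)
D = -1457/2118 + 5*√23/1059 (D = (-1457 + 10*√23)/(1223 + 895) = (-1457 + 10*√23)/2118 = (-1457 + 10*√23)*(1/2118) = -1457/2118 + 5*√23/1059 ≈ -0.66527)
v = -70860/43 (v = 4 - (39/43 - 1*(-1651)) = 4 - (39*(1/43) + 1651) = 4 - (39/43 + 1651) = 4 - 1*71032/43 = 4 - 71032/43 = -70860/43 ≈ -1647.9)
D - v = (-1457/2118 + 5*√23/1059) - 1*(-70860/43) = (-1457/2118 + 5*√23/1059) + 70860/43 = 150018829/91074 + 5*√23/1059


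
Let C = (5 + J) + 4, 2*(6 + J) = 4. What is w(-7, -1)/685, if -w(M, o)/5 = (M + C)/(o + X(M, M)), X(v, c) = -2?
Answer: -2/411 ≈ -0.0048662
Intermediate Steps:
J = -4 (J = -6 + (1/2)*4 = -6 + 2 = -4)
C = 5 (C = (5 - 4) + 4 = 1 + 4 = 5)
w(M, o) = -5*(5 + M)/(-2 + o) (w(M, o) = -5*(M + 5)/(o - 2) = -5*(5 + M)/(-2 + o))
w(-7, -1)/685 = (5*(-5 - 1*(-7))/(-2 - 1))/685 = (5*(-5 + 7)/(-3))*(1/685) = (5*(-1/3)*2)*(1/685) = -10/3*1/685 = -2/411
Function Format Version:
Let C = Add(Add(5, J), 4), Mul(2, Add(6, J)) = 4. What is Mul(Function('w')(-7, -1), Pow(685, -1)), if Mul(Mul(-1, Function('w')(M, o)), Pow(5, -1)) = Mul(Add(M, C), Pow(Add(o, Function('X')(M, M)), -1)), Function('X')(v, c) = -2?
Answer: Rational(-2, 411) ≈ -0.0048662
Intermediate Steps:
J = -4 (J = Add(-6, Mul(Rational(1, 2), 4)) = Add(-6, 2) = -4)
C = 5 (C = Add(Add(5, -4), 4) = Add(1, 4) = 5)
Function('w')(M, o) = Mul(-5, Pow(Add(-2, o), -1), Add(5, M)) (Function('w')(M, o) = Mul(-5, Mul(Add(M, 5), Pow(Add(o, -2), -1))) = Mul(-5, Mul(Add(5, M), Pow(Add(-2, o), -1))) = Mul(-5, Mul(Pow(Add(-2, o), -1), Add(5, M))) = Mul(-5, Pow(Add(-2, o), -1), Add(5, M)))
Mul(Function('w')(-7, -1), Pow(685, -1)) = Mul(Mul(5, Pow(Add(-2, -1), -1), Add(-5, Mul(-1, -7))), Pow(685, -1)) = Mul(Mul(5, Pow(-3, -1), Add(-5, 7)), Rational(1, 685)) = Mul(Mul(5, Rational(-1, 3), 2), Rational(1, 685)) = Mul(Rational(-10, 3), Rational(1, 685)) = Rational(-2, 411)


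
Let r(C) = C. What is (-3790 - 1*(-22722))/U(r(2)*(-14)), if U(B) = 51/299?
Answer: 5660668/51 ≈ 1.1099e+5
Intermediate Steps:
U(B) = 51/299 (U(B) = 51*(1/299) = 51/299)
(-3790 - 1*(-22722))/U(r(2)*(-14)) = (-3790 - 1*(-22722))/(51/299) = (-3790 + 22722)*(299/51) = 18932*(299/51) = 5660668/51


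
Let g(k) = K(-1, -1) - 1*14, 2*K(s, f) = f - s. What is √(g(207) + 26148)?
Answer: √26134 ≈ 161.66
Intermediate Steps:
K(s, f) = f/2 - s/2 (K(s, f) = (f - s)/2 = f/2 - s/2)
g(k) = -14 (g(k) = ((½)*(-1) - ½*(-1)) - 1*14 = (-½ + ½) - 14 = 0 - 14 = -14)
√(g(207) + 26148) = √(-14 + 26148) = √26134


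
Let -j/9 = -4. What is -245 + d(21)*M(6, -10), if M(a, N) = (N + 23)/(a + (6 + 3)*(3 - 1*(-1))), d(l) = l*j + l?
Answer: -9/2 ≈ -4.5000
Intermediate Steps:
j = 36 (j = -9*(-4) = 36)
d(l) = 37*l (d(l) = l*36 + l = 36*l + l = 37*l)
M(a, N) = (23 + N)/(36 + a) (M(a, N) = (23 + N)/(a + 9*(3 + 1)) = (23 + N)/(a + 9*4) = (23 + N)/(a + 36) = (23 + N)/(36 + a))
-245 + d(21)*M(6, -10) = -245 + (37*21)*((23 - 10)/(36 + 6)) = -245 + 777*(13/42) = -245 + 481/2 = -9/2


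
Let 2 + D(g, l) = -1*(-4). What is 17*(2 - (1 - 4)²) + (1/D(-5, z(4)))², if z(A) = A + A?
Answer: -475/4 ≈ -118.75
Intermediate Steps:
z(A) = 2*A
D(g, l) = 2 (D(g, l) = -2 - 1*(-4) = -2 + 4 = 2)
17*(2 - (1 - 4)²) + (1/D(-5, z(4)))² = 17*(2 - (1 - 4)²) + (1/2)² = 17*(2 - 1*(-3)²) + (½)² = 17*(2 - 1*9) + ¼ = 17*(2 - 9) + ¼ = 17*(-7) + ¼ = -119 + ¼ = -475/4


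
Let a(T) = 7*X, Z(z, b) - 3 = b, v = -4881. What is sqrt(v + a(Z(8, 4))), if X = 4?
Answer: I*sqrt(4853) ≈ 69.663*I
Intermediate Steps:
Z(z, b) = 3 + b
a(T) = 28 (a(T) = 7*4 = 28)
sqrt(v + a(Z(8, 4))) = sqrt(-4881 + 28) = sqrt(-4853) = I*sqrt(4853)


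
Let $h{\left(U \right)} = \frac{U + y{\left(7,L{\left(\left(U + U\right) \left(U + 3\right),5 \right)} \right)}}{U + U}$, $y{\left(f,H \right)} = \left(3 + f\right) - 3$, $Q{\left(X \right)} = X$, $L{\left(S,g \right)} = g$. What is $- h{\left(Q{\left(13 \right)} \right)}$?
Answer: $- \frac{10}{13} \approx -0.76923$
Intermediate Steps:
$y{\left(f,H \right)} = f$
$h{\left(U \right)} = \frac{7 + U}{2 U}$ ($h{\left(U \right)} = \frac{U + 7}{U + U} = \frac{7 + U}{2 U}$)
$- h{\left(Q{\left(13 \right)} \right)} = - \frac{7 + 13}{2 \cdot 13} = - \frac{20}{2 \cdot 13} = \left(-1\right) \frac{10}{13} = - \frac{10}{13}$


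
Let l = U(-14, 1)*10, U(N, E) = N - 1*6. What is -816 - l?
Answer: -616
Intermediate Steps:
U(N, E) = -6 + N (U(N, E) = N - 6 = -6 + N)
l = -200 (l = (-6 - 14)*10 = -20*10 = -200)
-816 - l = -816 - 1*(-200) = -816 + 200 = -616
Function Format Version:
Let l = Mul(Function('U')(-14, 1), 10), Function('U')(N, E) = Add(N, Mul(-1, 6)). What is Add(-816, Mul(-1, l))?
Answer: -616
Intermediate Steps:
Function('U')(N, E) = Add(-6, N) (Function('U')(N, E) = Add(N, -6) = Add(-6, N))
l = -200 (l = Mul(Add(-6, -14), 10) = Mul(-20, 10) = -200)
Add(-816, Mul(-1, l)) = Add(-816, Mul(-1, -200)) = Add(-816, 200) = -616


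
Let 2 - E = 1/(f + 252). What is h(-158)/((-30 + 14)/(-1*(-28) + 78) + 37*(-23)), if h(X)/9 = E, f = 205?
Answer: -13197/624719 ≈ -0.021125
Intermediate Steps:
E = 913/457 (E = 2 - 1/(205 + 252) = 2 - 1/457 = 913/457 ≈ 1.9978)
h(X) = 8217/457 (h(X) = 9*(913/457) = 8217/457)
h(-158)/((-30 + 14)/(-1*(-28) + 78) + 37*(-23)) = 8217/(457*((-30 + 14)/(-1*(-28) + 78) + 37*(-23))) = 8217/(457*(-16/(28 + 78) - 851)) = 8217/(457*(-16/106 - 851)) = 8217/(457*(-16*1/106 - 851)) = 8217/(457*(-8/53 - 851)) = 8217/(457*(-45111/53)) = (8217/457)*(-53/45111) = -13197/624719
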